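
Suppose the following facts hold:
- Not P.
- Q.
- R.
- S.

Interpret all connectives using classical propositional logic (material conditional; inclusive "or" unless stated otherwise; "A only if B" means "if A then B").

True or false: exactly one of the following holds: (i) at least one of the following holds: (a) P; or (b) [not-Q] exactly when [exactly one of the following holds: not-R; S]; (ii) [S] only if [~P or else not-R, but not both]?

This is (P or (not Q iff (not R xor S))) xor (S -> (not P xor not R)).

not Q = not True = False
not R = not True = False
not R xor S = False xor True = True
not Q iff (not R xor S) = False iff True = False
P or (not Q iff (not R xor S)) = False or False = False
not P = not False = True
not R = not True = False
not P xor not R = True xor False = True
S -> (not P xor not R) = True -> True = True
(P or (not Q iff (not R xor S))) xor (S -> (not P xor not R)) = False xor True = True

True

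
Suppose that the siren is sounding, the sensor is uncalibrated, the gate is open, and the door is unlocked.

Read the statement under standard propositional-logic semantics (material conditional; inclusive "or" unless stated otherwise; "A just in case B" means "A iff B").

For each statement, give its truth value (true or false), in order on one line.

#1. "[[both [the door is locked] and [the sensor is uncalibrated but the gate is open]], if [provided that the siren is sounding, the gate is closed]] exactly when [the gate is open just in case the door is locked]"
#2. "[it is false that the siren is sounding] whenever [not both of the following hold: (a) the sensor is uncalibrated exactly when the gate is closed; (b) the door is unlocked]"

Let W = "the siren is sounding" (T), K = "the gate is open" (T), R = "the door is locked" (F), V = "the sensor is calibrated" (F).

#1: This is ((W -> ~K) -> (R & (~V & K))) <-> (K <-> R).

~K = ~T = F
W -> ~K = T -> F = F
~V = ~F = T
~V & K = T & T = T
R & (~V & K) = F & T = F
(W -> ~K) -> (R & (~V & K)) = F -> F = T
K <-> R = T <-> F = F
((W -> ~K) -> (R & (~V & K))) <-> (K <-> R) = T <-> F = F
So #1 is false.

#2: In symbols: ((~V <-> ~K) nand ~R) -> ~W

~V = ~F = T
~K = ~T = F
~V <-> ~K = T <-> F = F
~R = ~F = T
(~V <-> ~K) nand ~R = F nand T = T
~W = ~T = F
((~V <-> ~K) nand ~R) -> ~W = T -> F = F
So #2 is false.

#1 False; #2 False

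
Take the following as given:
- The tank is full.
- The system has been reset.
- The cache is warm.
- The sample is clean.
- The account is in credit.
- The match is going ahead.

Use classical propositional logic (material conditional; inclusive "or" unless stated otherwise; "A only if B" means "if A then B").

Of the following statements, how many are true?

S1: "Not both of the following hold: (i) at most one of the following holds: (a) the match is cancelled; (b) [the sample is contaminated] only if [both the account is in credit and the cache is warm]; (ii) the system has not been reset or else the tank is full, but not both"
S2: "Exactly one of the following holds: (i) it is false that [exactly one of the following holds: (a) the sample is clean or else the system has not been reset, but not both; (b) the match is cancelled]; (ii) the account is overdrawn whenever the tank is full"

0

Let V = "the match is cancelled" (F), S = "the sample is contaminated" (F), U = "the account is overdrawn" (F), R = "the cache is warm" (T), Q = "the system has been reset" (T), P = "the tank is full" (T).

S1: Formalization: (V nand (S -> (~U & R))) nand (~Q xor P)

~U = ~F = T
~U & R = T & T = T
S -> (~U & R) = F -> T = T
V nand (S -> (~U & R)) = F nand T = T
~Q = ~T = F
~Q xor P = F xor T = T
(V nand (S -> (~U & R))) nand (~Q xor P) = T nand T = F
Thus S1 is false.

S2: Formalization: ~((~S xor ~Q) xor V) xor (P -> U)

~S = ~F = T
~Q = ~T = F
~S xor ~Q = T xor F = T
(~S xor ~Q) xor V = T xor F = T
~((~S xor ~Q) xor V) = ~T = F
P -> U = T -> F = F
~((~S xor ~Q) xor V) xor (P -> U) = F xor F = F
Thus S2 is false.

True statements: 0 (none).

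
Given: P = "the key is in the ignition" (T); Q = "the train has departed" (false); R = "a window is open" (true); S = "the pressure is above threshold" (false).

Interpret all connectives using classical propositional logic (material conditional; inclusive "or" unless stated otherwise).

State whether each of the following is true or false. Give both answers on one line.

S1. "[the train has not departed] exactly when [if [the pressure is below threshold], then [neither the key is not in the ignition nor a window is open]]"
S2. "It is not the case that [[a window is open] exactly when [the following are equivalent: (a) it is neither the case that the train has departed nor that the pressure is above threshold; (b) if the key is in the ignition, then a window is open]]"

S1 false / S2 false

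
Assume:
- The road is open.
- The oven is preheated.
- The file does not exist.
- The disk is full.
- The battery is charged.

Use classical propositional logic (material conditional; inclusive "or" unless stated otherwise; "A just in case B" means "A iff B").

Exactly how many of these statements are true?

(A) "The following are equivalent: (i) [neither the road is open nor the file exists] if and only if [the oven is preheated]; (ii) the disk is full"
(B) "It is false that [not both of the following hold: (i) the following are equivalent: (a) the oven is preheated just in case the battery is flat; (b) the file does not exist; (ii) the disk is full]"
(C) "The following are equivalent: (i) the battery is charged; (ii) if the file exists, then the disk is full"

Let P = "the road is closed" (F), R = "the file exists" (F), Q = "the oven is preheated" (T), S = "the disk is full" (T), U = "the battery is charged" (T).

(A): This is ((¬P ↓ R) ↔ Q) ↔ S.

¬P = ¬F = T
¬P ↓ R = T ↓ F = F
(¬P ↓ R) ↔ Q = F ↔ T = F
((¬P ↓ R) ↔ Q) ↔ S = F ↔ T = F
Hence (A) is false.

(B): Parsed as ¬(((Q ↔ ¬U) ↔ ¬R) ↑ S)

¬U = ¬T = F
Q ↔ ¬U = T ↔ F = F
¬R = ¬F = T
(Q ↔ ¬U) ↔ ¬R = F ↔ T = F
((Q ↔ ¬U) ↔ ¬R) ↑ S = F ↑ T = T
¬(((Q ↔ ¬U) ↔ ¬R) ↑ S) = ¬T = F
Thus (B) is false.

(C): Formalization: U ↔ (R → S)

R → S = F → T = T
U ↔ (R → S) = T ↔ T = T
Hence (C) is true.

True statements: 1 ((C)).

1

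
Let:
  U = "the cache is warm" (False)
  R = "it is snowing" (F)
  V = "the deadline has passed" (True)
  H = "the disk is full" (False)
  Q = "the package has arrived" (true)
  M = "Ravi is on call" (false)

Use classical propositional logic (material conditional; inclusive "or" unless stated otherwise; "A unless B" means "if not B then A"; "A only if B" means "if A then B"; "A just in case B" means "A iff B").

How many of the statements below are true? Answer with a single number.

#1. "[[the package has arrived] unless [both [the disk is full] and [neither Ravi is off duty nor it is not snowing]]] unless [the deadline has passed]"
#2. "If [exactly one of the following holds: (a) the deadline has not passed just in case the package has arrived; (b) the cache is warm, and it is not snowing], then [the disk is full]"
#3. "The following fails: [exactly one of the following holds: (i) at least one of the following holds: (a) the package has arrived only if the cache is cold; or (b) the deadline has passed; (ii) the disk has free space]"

3

#1: This is (Q ∨ (H ∧ (¬M ↓ ¬R))) ∨ V.

¬M = ¬F = T
¬R = ¬F = T
¬M ↓ ¬R = T ↓ T = F
H ∧ (¬M ↓ ¬R) = F ∧ F = F
Q ∨ (H ∧ (¬M ↓ ¬R)) = T ∨ F = T
(Q ∨ (H ∧ (¬M ↓ ¬R))) ∨ V = T ∨ T = T
Thus #1 is true.

#2: Parsed as ((¬V ↔ Q) ⊕ (U ∧ ¬R)) → H

¬V = ¬T = F
¬V ↔ Q = F ↔ T = F
¬R = ¬F = T
U ∧ ¬R = F ∧ T = F
(¬V ↔ Q) ⊕ (U ∧ ¬R) = F ⊕ F = F
((¬V ↔ Q) ⊕ (U ∧ ¬R)) → H = F → F = T
Thus #2 is true.

#3: Formalization: ¬(((Q → ¬U) ∨ V) ⊕ ¬H)

¬U = ¬F = T
Q → ¬U = T → T = T
(Q → ¬U) ∨ V = T ∨ T = T
¬H = ¬F = T
((Q → ¬U) ∨ V) ⊕ ¬H = T ⊕ T = F
¬(((Q → ¬U) ∨ V) ⊕ ¬H) = ¬F = T
Thus #3 is true.

3 of the 3 statements are true (#1, #2, #3).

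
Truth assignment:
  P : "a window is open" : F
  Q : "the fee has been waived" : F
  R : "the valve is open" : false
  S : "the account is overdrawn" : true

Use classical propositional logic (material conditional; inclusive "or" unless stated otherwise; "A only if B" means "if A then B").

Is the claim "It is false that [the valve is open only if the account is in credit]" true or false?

In symbols: ~(R -> ~S)

~S = ~T = F
R -> ~S = F -> F = T
~(R -> ~S) = ~T = F

False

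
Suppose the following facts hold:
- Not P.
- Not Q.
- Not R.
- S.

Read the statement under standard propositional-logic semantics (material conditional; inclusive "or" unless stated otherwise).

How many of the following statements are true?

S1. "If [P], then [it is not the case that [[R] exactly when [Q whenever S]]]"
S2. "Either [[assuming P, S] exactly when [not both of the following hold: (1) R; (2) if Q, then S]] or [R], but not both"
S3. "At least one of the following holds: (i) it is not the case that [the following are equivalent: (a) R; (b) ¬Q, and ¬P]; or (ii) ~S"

S1: Formalization: P -> not (R iff (S -> Q))

S -> Q = True -> False = False
R iff (S -> Q) = False iff False = True
not (R iff (S -> Q)) = not True = False
P -> not (R iff (S -> Q)) = False -> False = True
Thus S1 is true.

S2: In symbols: ((P -> S) iff (R nand (Q -> S))) xor R

P -> S = False -> True = True
Q -> S = False -> True = True
R nand (Q -> S) = False nand True = True
(P -> S) iff (R nand (Q -> S)) = True iff True = True
((P -> S) iff (R nand (Q -> S))) xor R = True xor False = True
Hence S2 is true.

S3: This is not (R iff (not Q and not P)) or not S.

not Q = not False = True
not P = not False = True
not Q and not P = True and True = True
R iff (not Q and not P) = False iff True = False
not (R iff (not Q and not P)) = not False = True
not S = not True = False
not (R iff (not Q and not P)) or not S = True or False = True
Thus S3 is true.

3 of the 3 statements are true (S1, S2, S3).

3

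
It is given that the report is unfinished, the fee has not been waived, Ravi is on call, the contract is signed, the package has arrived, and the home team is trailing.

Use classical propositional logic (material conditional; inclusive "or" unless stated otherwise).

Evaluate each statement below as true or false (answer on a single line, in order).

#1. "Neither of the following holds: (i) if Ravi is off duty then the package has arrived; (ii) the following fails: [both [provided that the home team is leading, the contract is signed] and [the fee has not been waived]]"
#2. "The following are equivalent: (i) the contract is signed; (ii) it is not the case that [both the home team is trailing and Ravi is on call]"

#1 F, #2 F

Let R = "Ravi is on call" (True), Q = "the package has arrived" (True), G = "the home team is leading" (False), P = "the contract is signed" (True), V = "the fee has been waived" (False).

#1: This is (not R -> Q) nor not ((G -> P) and not V).

not R = not True = False
not R -> Q = False -> True = True
G -> P = False -> True = True
not V = not False = True
(G -> P) and not V = True and True = True
not ((G -> P) and not V) = not True = False
(not R -> Q) nor not ((G -> P) and not V) = True nor False = False
So #1 is false.

#2: This is P iff not (not G and R).

not G = not False = True
not G and R = True and True = True
not (not G and R) = not True = False
P iff not (not G and R) = True iff False = False
Hence #2 is false.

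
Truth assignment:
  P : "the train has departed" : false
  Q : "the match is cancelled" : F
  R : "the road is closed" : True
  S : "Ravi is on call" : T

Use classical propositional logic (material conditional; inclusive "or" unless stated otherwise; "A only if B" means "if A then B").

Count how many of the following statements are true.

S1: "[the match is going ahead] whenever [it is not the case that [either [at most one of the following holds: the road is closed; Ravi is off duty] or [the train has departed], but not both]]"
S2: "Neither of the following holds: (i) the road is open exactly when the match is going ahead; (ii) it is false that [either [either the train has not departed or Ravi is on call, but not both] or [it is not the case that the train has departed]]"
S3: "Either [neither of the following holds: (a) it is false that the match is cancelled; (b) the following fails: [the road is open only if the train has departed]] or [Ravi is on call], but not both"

3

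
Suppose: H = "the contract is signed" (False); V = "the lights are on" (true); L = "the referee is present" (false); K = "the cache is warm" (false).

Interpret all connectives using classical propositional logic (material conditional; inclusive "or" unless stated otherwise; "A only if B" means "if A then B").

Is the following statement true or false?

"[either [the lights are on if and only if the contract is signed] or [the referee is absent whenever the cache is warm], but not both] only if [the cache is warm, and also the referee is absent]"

False.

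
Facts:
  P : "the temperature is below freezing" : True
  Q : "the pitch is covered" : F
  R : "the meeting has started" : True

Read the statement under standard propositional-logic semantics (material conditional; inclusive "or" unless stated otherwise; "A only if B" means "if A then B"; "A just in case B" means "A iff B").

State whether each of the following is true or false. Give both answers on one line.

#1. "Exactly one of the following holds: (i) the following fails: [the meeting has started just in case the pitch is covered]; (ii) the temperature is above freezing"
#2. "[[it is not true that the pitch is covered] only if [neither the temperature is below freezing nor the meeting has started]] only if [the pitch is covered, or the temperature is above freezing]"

#1 T; #2 T

#1: In symbols: not (R iff Q) xor not P

R iff Q = True iff False = False
not (R iff Q) = not False = True
not P = not True = False
not (R iff Q) xor not P = True xor False = True
Hence #1 is true.

#2: Parsed as (not Q -> (P nor R)) -> (Q or not P)

not Q = not False = True
P nor R = True nor True = False
not Q -> (P nor R) = True -> False = False
not P = not True = False
Q or not P = False or False = False
(not Q -> (P nor R)) -> (Q or not P) = False -> False = True
Hence #2 is true.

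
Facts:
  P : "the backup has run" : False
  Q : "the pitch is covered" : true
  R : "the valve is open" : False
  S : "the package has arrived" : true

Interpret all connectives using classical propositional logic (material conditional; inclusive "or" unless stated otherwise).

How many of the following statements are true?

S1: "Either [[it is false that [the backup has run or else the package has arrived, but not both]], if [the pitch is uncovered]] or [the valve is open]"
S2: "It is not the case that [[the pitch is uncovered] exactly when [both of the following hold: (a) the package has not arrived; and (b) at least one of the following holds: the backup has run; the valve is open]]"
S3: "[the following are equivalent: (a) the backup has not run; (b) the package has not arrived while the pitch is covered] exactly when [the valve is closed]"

1

S1: Parsed as (not Q -> not (P xor S)) or R

not Q = not True = False
P xor S = False xor True = True
not (P xor S) = not True = False
not Q -> not (P xor S) = False -> False = True
(not Q -> not (P xor S)) or R = True or False = True
Hence S1 is true.

S2: Parsed as not (not Q iff (not S and (P or R)))

not Q = not True = False
not S = not True = False
P or R = False or False = False
not S and (P or R) = False and False = False
not Q iff (not S and (P or R)) = False iff False = True
not (not Q iff (not S and (P or R))) = not True = False
So S2 is false.

S3: Parsed as (not P iff (not S and Q)) iff not R

not P = not False = True
not S = not True = False
not S and Q = False and True = False
not P iff (not S and Q) = True iff False = False
not R = not False = True
(not P iff (not S and Q)) iff not R = False iff True = False
Hence S3 is false.

True statements: 1 (S1).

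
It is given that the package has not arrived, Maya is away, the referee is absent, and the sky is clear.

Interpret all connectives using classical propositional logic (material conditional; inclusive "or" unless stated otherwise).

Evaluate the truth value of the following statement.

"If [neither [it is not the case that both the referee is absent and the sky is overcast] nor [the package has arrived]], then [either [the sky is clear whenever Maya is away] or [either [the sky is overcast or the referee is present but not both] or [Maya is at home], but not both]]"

Let R = "the referee is present" (F), Q = "the sky is overcast" (F), U = "the package has arrived" (F), W = "Maya is at home" (F).
Formalization: ((¬R ↑ Q) ↓ U) → ((¬W → ¬Q) ∨ ((Q ⊕ R) ⊕ W))

¬R = ¬F = T
¬R ↑ Q = T ↑ F = T
(¬R ↑ Q) ↓ U = T ↓ F = F
¬W = ¬F = T
¬Q = ¬F = T
¬W → ¬Q = T → T = T
Q ⊕ R = F ⊕ F = F
(Q ⊕ R) ⊕ W = F ⊕ F = F
(¬W → ¬Q) ∨ ((Q ⊕ R) ⊕ W) = T ∨ F = T
((¬R ↑ Q) ↓ U) → ((¬W → ¬Q) ∨ ((Q ⊕ R) ⊕ W)) = F → T = T

true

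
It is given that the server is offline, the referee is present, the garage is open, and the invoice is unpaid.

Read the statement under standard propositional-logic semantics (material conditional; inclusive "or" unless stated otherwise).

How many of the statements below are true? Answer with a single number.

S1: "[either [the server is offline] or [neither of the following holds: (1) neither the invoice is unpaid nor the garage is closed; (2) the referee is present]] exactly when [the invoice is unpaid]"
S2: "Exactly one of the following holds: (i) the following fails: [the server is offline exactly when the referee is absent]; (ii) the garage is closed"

2

Let W = "the server is online" (F), K = "the invoice is paid" (F), D = "the garage is closed" (F), N = "the referee is present" (T).

S1: This is (¬W ∨ ((¬K ↓ D) ↓ N)) ↔ ¬K.

¬W = ¬F = T
¬K = ¬F = T
¬K ↓ D = T ↓ F = F
(¬K ↓ D) ↓ N = F ↓ T = F
¬W ∨ ((¬K ↓ D) ↓ N) = T ∨ F = T
¬K = ¬F = T
(¬W ∨ ((¬K ↓ D) ↓ N)) ↔ ¬K = T ↔ T = T
Hence S1 is true.

S2: Parsed as ¬(¬W ↔ ¬N) ⊕ D

¬W = ¬F = T
¬N = ¬T = F
¬W ↔ ¬N = T ↔ F = F
¬(¬W ↔ ¬N) = ¬F = T
¬(¬W ↔ ¬N) ⊕ D = T ⊕ F = T
So S2 is true.

Count: 2.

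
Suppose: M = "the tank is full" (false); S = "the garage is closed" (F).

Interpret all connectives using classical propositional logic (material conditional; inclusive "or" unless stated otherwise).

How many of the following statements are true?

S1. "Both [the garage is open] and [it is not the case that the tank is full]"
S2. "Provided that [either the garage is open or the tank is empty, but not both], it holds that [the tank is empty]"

S1: Formalization: ¬S ∧ ¬M

¬S = ¬F = T
¬M = ¬F = T
¬S ∧ ¬M = T ∧ T = T
Thus S1 is true.

S2: In symbols: (¬S ⊕ ¬M) → ¬M

¬S = ¬F = T
¬M = ¬F = T
¬S ⊕ ¬M = T ⊕ T = F
¬M = ¬F = T
(¬S ⊕ ¬M) → ¬M = F → T = T
Thus S2 is true.

Count: 2.

2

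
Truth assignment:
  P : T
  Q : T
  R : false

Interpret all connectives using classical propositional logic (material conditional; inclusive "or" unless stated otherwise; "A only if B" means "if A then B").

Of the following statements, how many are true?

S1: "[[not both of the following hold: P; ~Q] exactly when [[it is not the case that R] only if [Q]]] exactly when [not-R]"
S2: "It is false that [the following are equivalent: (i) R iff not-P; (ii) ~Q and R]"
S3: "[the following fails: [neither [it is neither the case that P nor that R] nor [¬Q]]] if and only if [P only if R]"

3

S1: Formalization: ((P nand ~Q) <-> (~R -> Q)) <-> ~R

~Q = ~T = F
P nand ~Q = T nand F = T
~R = ~F = T
~R -> Q = T -> T = T
(P nand ~Q) <-> (~R -> Q) = T <-> T = T
~R = ~F = T
((P nand ~Q) <-> (~R -> Q)) <-> ~R = T <-> T = T
So S1 is true.

S2: Formalization: ~((R <-> ~P) <-> (~Q & R))

~P = ~T = F
R <-> ~P = F <-> F = T
~Q = ~T = F
~Q & R = F & F = F
(R <-> ~P) <-> (~Q & R) = T <-> F = F
~((R <-> ~P) <-> (~Q & R)) = ~F = T
Hence S2 is true.

S3: In symbols: ~((P nor R) nor ~Q) <-> (P -> R)

P nor R = T nor F = F
~Q = ~T = F
(P nor R) nor ~Q = F nor F = T
~((P nor R) nor ~Q) = ~T = F
P -> R = T -> F = F
~((P nor R) nor ~Q) <-> (P -> R) = F <-> F = T
Thus S3 is true.

True statements: 3 (S1, S2, S3).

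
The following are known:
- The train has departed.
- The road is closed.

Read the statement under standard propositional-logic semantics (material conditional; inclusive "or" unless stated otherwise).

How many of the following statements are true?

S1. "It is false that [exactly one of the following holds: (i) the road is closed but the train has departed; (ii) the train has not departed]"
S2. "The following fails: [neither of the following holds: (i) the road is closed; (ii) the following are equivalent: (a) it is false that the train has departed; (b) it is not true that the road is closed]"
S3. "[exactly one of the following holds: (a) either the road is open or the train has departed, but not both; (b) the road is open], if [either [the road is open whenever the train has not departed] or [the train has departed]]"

2

Let Q = "the road is closed" (T), P = "the train has departed" (T).

S1: In symbols: ~((Q & P) xor ~P)

Q & P = T & T = T
~P = ~T = F
(Q & P) xor ~P = T xor F = T
~((Q & P) xor ~P) = ~T = F
So S1 is false.

S2: In symbols: ~(Q nor (~P <-> ~Q))

~P = ~T = F
~Q = ~T = F
~P <-> ~Q = F <-> F = T
Q nor (~P <-> ~Q) = T nor T = F
~(Q nor (~P <-> ~Q)) = ~F = T
Thus S2 is true.

S3: In symbols: ((~P -> ~Q) | P) -> ((~Q xor P) xor ~Q)

~P = ~T = F
~Q = ~T = F
~P -> ~Q = F -> F = T
(~P -> ~Q) | P = T | T = T
~Q = ~T = F
~Q xor P = F xor T = T
~Q = ~T = F
(~Q xor P) xor ~Q = T xor F = T
((~P -> ~Q) | P) -> ((~Q xor P) xor ~Q) = T -> T = T
Thus S3 is true.

True statements: 2.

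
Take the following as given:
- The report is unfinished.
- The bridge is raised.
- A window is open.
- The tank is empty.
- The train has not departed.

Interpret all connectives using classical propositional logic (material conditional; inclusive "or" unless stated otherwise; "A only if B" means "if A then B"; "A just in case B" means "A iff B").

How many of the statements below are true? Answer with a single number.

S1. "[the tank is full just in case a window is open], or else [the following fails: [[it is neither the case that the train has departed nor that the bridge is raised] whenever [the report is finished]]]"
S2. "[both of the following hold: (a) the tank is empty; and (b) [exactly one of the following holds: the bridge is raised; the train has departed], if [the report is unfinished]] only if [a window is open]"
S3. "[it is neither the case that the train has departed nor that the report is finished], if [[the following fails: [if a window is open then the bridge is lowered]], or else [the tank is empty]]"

2

Let S = "the tank is full" (F), R = "a window is open" (T), P = "the report is finished" (F), U = "the train has departed" (F), Q = "the bridge is raised" (T).

S1: This is (S ↔ R) ∨ ¬(P → (U ↓ Q)).

S ↔ R = F ↔ T = F
U ↓ Q = F ↓ T = F
P → (U ↓ Q) = F → F = T
¬(P → (U ↓ Q)) = ¬T = F
(S ↔ R) ∨ ¬(P → (U ↓ Q)) = F ∨ F = F
So S1 is false.

S2: Parsed as (¬S ∧ (¬P → (Q ⊕ U))) → R

¬S = ¬F = T
¬P = ¬F = T
Q ⊕ U = T ⊕ F = T
¬P → (Q ⊕ U) = T → T = T
¬S ∧ (¬P → (Q ⊕ U)) = T ∧ T = T
(¬S ∧ (¬P → (Q ⊕ U))) → R = T → T = T
Thus S2 is true.

S3: Parsed as (¬(R → ¬Q) ∨ ¬S) → (U ↓ P)

¬Q = ¬T = F
R → ¬Q = T → F = F
¬(R → ¬Q) = ¬F = T
¬S = ¬F = T
¬(R → ¬Q) ∨ ¬S = T ∨ T = T
U ↓ P = F ↓ F = T
(¬(R → ¬Q) ∨ ¬S) → (U ↓ P) = T → T = T
Hence S3 is true.

True statements: 2.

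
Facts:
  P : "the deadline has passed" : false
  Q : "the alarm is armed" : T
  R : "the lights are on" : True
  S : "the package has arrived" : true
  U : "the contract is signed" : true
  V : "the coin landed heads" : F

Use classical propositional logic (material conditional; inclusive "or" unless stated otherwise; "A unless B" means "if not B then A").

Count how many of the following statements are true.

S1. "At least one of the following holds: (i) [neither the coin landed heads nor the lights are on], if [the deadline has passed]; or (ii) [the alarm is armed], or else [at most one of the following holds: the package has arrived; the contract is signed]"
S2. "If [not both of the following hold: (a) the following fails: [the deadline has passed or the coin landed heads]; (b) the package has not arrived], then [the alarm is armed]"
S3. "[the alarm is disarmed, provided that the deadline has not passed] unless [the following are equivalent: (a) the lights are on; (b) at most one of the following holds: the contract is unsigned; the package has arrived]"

S1: Formalization: (P → (V ↓ R)) ∨ (Q ∨ (S ↑ U))

V ↓ R = F ↓ T = F
P → (V ↓ R) = F → F = T
S ↑ U = T ↑ T = F
Q ∨ (S ↑ U) = T ∨ F = T
(P → (V ↓ R)) ∨ (Q ∨ (S ↑ U)) = T ∨ T = T
Thus S1 is true.

S2: Parsed as (¬(P ∨ V) ↑ ¬S) → Q

P ∨ V = F ∨ F = F
¬(P ∨ V) = ¬F = T
¬S = ¬T = F
¬(P ∨ V) ↑ ¬S = T ↑ F = T
(¬(P ∨ V) ↑ ¬S) → Q = T → T = T
So S2 is true.

S3: In symbols: (¬P → ¬Q) ∨ (R ↔ (¬U ↑ S))

¬P = ¬F = T
¬Q = ¬T = F
¬P → ¬Q = T → F = F
¬U = ¬T = F
¬U ↑ S = F ↑ T = T
R ↔ (¬U ↑ S) = T ↔ T = T
(¬P → ¬Q) ∨ (R ↔ (¬U ↑ S)) = F ∨ T = T
So S3 is true.

3 of the 3 statements are true (S1, S2, S3).

3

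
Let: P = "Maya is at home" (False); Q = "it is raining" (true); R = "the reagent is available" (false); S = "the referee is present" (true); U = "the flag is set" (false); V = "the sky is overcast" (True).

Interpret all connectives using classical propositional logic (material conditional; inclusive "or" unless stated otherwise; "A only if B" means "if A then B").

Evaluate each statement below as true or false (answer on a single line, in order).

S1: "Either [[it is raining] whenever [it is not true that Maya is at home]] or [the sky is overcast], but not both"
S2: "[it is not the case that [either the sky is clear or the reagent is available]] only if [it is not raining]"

S1 False, S2 False

S1: Parsed as (~P -> Q) xor V

~P = ~F = T
~P -> Q = T -> T = T
(~P -> Q) xor V = T xor T = F
Hence S1 is false.

S2: Parsed as ~(~V | R) -> ~Q

~V = ~T = F
~V | R = F | F = F
~(~V | R) = ~F = T
~Q = ~T = F
~(~V | R) -> ~Q = T -> F = F
Thus S2 is false.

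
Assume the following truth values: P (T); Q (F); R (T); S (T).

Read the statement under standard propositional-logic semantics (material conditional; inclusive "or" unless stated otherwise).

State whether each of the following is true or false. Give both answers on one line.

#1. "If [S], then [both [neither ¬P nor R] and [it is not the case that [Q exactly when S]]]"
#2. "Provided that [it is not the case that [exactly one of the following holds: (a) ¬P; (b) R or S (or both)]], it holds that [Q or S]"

#1 F; #2 T

#1: In symbols: S → ((¬P ↓ R) ∧ ¬(Q ↔ S))

¬P = ¬T = F
¬P ↓ R = F ↓ T = F
Q ↔ S = F ↔ T = F
¬(Q ↔ S) = ¬F = T
(¬P ↓ R) ∧ ¬(Q ↔ S) = F ∧ T = F
S → ((¬P ↓ R) ∧ ¬(Q ↔ S)) = T → F = F
Thus #1 is false.

#2: Parsed as ¬(¬P ⊕ (R ∨ S)) → (Q ∨ S)

¬P = ¬T = F
R ∨ S = T ∨ T = T
¬P ⊕ (R ∨ S) = F ⊕ T = T
¬(¬P ⊕ (R ∨ S)) = ¬T = F
Q ∨ S = F ∨ T = T
¬(¬P ⊕ (R ∨ S)) → (Q ∨ S) = F → T = T
Hence #2 is true.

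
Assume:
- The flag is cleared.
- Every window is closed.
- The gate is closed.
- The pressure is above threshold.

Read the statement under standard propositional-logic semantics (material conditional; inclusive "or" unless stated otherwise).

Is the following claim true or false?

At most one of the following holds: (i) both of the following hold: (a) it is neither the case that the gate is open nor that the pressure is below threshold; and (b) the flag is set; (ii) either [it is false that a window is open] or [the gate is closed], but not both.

true

Let R = "the gate is open" (F), S = "the pressure is above threshold" (T), P = "the flag is set" (F), Q = "a window is open" (F).
Formalization: ((R nor ~S) & P) nand (~Q xor ~R)

~S = ~T = F
R nor ~S = F nor F = T
(R nor ~S) & P = T & F = F
~Q = ~F = T
~R = ~F = T
~Q xor ~R = T xor T = F
((R nor ~S) & P) nand (~Q xor ~R) = F nand F = T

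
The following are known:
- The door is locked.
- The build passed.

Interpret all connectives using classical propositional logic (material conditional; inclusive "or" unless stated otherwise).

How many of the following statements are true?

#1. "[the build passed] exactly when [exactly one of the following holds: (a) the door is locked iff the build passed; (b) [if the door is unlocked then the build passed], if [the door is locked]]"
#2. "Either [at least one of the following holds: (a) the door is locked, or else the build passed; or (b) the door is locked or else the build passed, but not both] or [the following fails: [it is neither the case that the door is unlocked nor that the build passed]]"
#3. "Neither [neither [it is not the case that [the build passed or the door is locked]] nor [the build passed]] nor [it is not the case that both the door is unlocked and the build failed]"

1

Let Q = "the build passed" (True), P = "the door is locked" (True).

#1: This is Q iff ((P iff Q) xor (P -> (not P -> Q))).

P iff Q = True iff True = True
not P = not True = False
not P -> Q = False -> True = True
P -> (not P -> Q) = True -> True = True
(P iff Q) xor (P -> (not P -> Q)) = True xor True = False
Q iff ((P iff Q) xor (P -> (not P -> Q))) = True iff False = False
Hence #1 is false.

#2: Parsed as ((P or Q) or (P xor Q)) or not (not P nor Q)

P or Q = True or True = True
P xor Q = True xor True = False
(P or Q) or (P xor Q) = True or False = True
not P = not True = False
not P nor Q = False nor True = False
not (not P nor Q) = not False = True
((P or Q) or (P xor Q)) or not (not P nor Q) = True or True = True
So #2 is true.

#3: In symbols: (not (Q or P) nor Q) nor (not P nand not Q)

Q or P = True or True = True
not (Q or P) = not True = False
not (Q or P) nor Q = False nor True = False
not P = not True = False
not Q = not True = False
not P nand not Q = False nand False = True
(not (Q or P) nor Q) nor (not P nand not Q) = False nor True = False
Thus #3 is false.

True statements: 1 (#2).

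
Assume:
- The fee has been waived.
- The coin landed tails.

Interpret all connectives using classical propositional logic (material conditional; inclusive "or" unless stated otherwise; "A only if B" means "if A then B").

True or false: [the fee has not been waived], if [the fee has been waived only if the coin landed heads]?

True.

Let P = "the fee has been waived" (T), Q = "the coin landed heads" (F).
This is (P -> Q) -> ~P.

P -> Q = T -> F = F
~P = ~T = F
(P -> Q) -> ~P = F -> F = T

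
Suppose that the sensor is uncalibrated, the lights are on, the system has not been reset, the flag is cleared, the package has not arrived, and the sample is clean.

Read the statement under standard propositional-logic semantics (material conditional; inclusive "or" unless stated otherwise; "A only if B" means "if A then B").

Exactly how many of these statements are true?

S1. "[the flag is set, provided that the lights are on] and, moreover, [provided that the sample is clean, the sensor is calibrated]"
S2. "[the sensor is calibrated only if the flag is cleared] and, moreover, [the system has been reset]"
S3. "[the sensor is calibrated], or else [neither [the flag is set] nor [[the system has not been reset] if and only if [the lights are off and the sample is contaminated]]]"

1

Let Q = "the lights are on" (T), S = "the flag is set" (F), V = "the sample is contaminated" (F), P = "the sensor is calibrated" (F), R = "the system has been reset" (F).

S1: In symbols: (Q → S) ∧ (¬V → P)

Q → S = T → F = F
¬V = ¬F = T
¬V → P = T → F = F
(Q → S) ∧ (¬V → P) = F ∧ F = F
So S1 is false.

S2: Parsed as (P → ¬S) ∧ R

¬S = ¬F = T
P → ¬S = F → T = T
(P → ¬S) ∧ R = T ∧ F = F
So S2 is false.

S3: In symbols: P ∨ (S ↓ (¬R ↔ (¬Q ∧ V)))

¬R = ¬F = T
¬Q = ¬T = F
¬Q ∧ V = F ∧ F = F
¬R ↔ (¬Q ∧ V) = T ↔ F = F
S ↓ (¬R ↔ (¬Q ∧ V)) = F ↓ F = T
P ∨ (S ↓ (¬R ↔ (¬Q ∧ V))) = F ∨ T = T
So S3 is true.

1 of the 3 statements is true.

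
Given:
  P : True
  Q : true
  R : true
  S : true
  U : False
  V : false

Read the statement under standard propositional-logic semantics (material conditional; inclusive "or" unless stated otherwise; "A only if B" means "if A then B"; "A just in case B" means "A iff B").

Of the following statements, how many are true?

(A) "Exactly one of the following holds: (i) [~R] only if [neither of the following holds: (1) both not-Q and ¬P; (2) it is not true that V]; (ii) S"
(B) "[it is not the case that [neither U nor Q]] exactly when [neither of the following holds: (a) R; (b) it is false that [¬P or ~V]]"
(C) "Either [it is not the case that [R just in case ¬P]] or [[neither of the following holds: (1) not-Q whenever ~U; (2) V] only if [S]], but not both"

0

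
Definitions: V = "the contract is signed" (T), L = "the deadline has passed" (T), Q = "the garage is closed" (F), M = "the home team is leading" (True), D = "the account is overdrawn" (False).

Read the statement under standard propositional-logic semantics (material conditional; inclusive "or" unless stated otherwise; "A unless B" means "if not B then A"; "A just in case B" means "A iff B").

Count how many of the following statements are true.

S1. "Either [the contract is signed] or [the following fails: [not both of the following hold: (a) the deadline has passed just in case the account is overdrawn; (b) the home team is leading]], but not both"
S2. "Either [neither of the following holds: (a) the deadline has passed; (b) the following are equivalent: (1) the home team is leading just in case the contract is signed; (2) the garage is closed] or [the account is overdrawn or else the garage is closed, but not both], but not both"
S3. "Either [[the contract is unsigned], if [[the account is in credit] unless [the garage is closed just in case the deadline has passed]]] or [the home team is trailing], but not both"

S1: In symbols: V ⊕ ¬((L ↔ D) ↑ M)

L ↔ D = T ↔ F = F
(L ↔ D) ↑ M = F ↑ T = T
¬((L ↔ D) ↑ M) = ¬T = F
V ⊕ ¬((L ↔ D) ↑ M) = T ⊕ F = T
Hence S1 is true.

S2: In symbols: (L ↓ ((M ↔ V) ↔ Q)) ⊕ (D ⊕ Q)

M ↔ V = T ↔ T = T
(M ↔ V) ↔ Q = T ↔ F = F
L ↓ ((M ↔ V) ↔ Q) = T ↓ F = F
D ⊕ Q = F ⊕ F = F
(L ↓ ((M ↔ V) ↔ Q)) ⊕ (D ⊕ Q) = F ⊕ F = F
Thus S2 is false.

S3: In symbols: ((¬D ∨ (Q ↔ L)) → ¬V) ⊕ ¬M

¬D = ¬F = T
Q ↔ L = F ↔ T = F
¬D ∨ (Q ↔ L) = T ∨ F = T
¬V = ¬T = F
(¬D ∨ (Q ↔ L)) → ¬V = T → F = F
¬M = ¬T = F
((¬D ∨ (Q ↔ L)) → ¬V) ⊕ ¬M = F ⊕ F = F
Hence S3 is false.

True statements: 1.

1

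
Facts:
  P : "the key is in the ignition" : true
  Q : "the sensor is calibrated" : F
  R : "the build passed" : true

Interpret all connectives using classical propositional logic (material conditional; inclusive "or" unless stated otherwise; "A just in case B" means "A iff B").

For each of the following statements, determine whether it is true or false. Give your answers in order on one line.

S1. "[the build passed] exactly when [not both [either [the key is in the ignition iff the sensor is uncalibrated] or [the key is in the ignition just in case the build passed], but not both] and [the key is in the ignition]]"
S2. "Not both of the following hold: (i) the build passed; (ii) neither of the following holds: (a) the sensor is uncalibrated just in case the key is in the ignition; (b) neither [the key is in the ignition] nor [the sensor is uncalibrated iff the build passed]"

S1: Parsed as R iff (((P iff not Q) xor (P iff R)) nand P)

not Q = not False = True
P iff not Q = True iff True = True
P iff R = True iff True = True
(P iff not Q) xor (P iff R) = True xor True = False
((P iff not Q) xor (P iff R)) nand P = False nand True = True
R iff (((P iff not Q) xor (P iff R)) nand P) = True iff True = True
So S1 is true.

S2: This is R nand ((not Q iff P) nor (P nor (not Q iff R))).

not Q = not False = True
not Q iff P = True iff True = True
not Q = not False = True
not Q iff R = True iff True = True
P nor (not Q iff R) = True nor True = False
(not Q iff P) nor (P nor (not Q iff R)) = True nor False = False
R nand ((not Q iff P) nor (P nor (not Q iff R))) = True nand False = True
Hence S2 is true.

S1 true / S2 true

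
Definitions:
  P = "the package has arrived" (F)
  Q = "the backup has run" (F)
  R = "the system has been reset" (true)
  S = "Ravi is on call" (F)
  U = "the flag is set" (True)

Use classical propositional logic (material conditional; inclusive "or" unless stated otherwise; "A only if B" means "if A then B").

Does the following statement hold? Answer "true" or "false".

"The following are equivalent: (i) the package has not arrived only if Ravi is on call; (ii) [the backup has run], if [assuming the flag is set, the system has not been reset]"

False

This is (not P -> S) iff ((U -> not R) -> Q).

not P = not False = True
not P -> S = True -> False = False
not R = not True = False
U -> not R = True -> False = False
(U -> not R) -> Q = False -> False = True
(not P -> S) iff ((U -> not R) -> Q) = False iff True = False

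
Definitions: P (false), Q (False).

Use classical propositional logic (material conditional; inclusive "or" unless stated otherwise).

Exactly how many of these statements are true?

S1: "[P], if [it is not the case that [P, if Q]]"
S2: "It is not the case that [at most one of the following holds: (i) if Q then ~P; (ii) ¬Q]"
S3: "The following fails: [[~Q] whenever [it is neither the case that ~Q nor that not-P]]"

S1: This is ¬(Q → P) → P.

Q → P = F → F = T
¬(Q → P) = ¬T = F
¬(Q → P) → P = F → F = T
Hence S1 is true.

S2: Formalization: ¬((Q → ¬P) ↑ ¬Q)

¬P = ¬F = T
Q → ¬P = F → T = T
¬Q = ¬F = T
(Q → ¬P) ↑ ¬Q = T ↑ T = F
¬((Q → ¬P) ↑ ¬Q) = ¬F = T
Hence S2 is true.

S3: Parsed as ¬((¬Q ↓ ¬P) → ¬Q)

¬Q = ¬F = T
¬P = ¬F = T
¬Q ↓ ¬P = T ↓ T = F
¬Q = ¬F = T
(¬Q ↓ ¬P) → ¬Q = F → T = T
¬((¬Q ↓ ¬P) → ¬Q) = ¬T = F
Thus S3 is false.

2 of the 3 statements are true.

2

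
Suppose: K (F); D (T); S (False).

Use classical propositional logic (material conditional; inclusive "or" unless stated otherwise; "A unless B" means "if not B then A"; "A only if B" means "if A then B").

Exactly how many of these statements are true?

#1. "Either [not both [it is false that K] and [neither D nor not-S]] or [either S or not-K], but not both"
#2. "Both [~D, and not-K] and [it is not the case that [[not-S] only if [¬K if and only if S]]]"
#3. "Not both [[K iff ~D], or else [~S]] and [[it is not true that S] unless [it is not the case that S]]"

0

#1: In symbols: (~K nand (D nor ~S)) xor (S | ~K)

~K = ~F = T
~S = ~F = T
D nor ~S = T nor T = F
~K nand (D nor ~S) = T nand F = T
~K = ~F = T
S | ~K = F | T = T
(~K nand (D nor ~S)) xor (S | ~K) = T xor T = F
Thus #1 is false.

#2: This is (~D & ~K) & ~(~S -> (~K <-> S)).

~D = ~T = F
~K = ~F = T
~D & ~K = F & T = F
~S = ~F = T
~K = ~F = T
~K <-> S = T <-> F = F
~S -> (~K <-> S) = T -> F = F
~(~S -> (~K <-> S)) = ~F = T
(~D & ~K) & ~(~S -> (~K <-> S)) = F & T = F
Hence #2 is false.

#3: Formalization: ((K <-> ~D) | ~S) nand (~S | ~S)

~D = ~T = F
K <-> ~D = F <-> F = T
~S = ~F = T
(K <-> ~D) | ~S = T | T = T
~S = ~F = T
~S = ~F = T
~S | ~S = T | T = T
((K <-> ~D) | ~S) nand (~S | ~S) = T nand T = F
Hence #3 is false.

True statements: 0 (none).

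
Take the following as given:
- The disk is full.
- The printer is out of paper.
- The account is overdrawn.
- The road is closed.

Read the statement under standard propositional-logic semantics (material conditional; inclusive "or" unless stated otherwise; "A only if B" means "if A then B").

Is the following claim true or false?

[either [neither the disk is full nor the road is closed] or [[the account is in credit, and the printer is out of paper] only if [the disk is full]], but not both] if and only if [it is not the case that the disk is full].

Let S = "the disk is full" (T), R = "the road is closed" (T), G = "the account is overdrawn" (T), D = "the printer has paper" (F).
Parsed as ((S nor R) xor ((~G & ~D) -> S)) <-> ~S

S nor R = T nor T = F
~G = ~T = F
~D = ~F = T
~G & ~D = F & T = F
(~G & ~D) -> S = F -> T = T
(S nor R) xor ((~G & ~D) -> S) = F xor T = T
~S = ~T = F
((S nor R) xor ((~G & ~D) -> S)) <-> ~S = T <-> F = F

False.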